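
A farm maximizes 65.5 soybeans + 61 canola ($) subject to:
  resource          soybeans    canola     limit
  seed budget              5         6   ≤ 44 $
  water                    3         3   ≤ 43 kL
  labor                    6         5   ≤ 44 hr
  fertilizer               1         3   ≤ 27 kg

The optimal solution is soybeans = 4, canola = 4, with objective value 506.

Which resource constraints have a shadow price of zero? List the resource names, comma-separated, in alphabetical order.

seed budget: 44/44 (binding)
water: 24/43 (slack 19)
labor: 44/44 (binding)
fertilizer: 16/27 (slack 11)
By complementary slackness, a constraint with positive slack has shadow price 0 → fertilizer, water.

fertilizer, water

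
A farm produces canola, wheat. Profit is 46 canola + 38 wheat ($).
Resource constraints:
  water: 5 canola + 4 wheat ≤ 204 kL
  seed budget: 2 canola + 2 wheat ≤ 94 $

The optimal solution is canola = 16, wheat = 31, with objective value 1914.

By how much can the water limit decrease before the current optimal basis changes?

16

Binding constraints: water, seed budget. The basis is B = [[5,4],[2,2]] with det 2.
Per unit decrease in water, x* moves by d = (-1, 1).
The basis stays optimal until canola reaches 0; allowable decrease = 16 kL.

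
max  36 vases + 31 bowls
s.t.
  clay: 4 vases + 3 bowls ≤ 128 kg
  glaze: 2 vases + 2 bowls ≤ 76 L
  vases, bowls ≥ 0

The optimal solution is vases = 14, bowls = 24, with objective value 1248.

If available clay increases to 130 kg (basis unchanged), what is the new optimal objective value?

At the optimum: clay uses 128 of 128 (binding); glaze uses 76 of 76 (binding).
Dual feasibility on the basic columns requires 4·y_clay + 2·y_glaze = 36, 3·y_clay + 2·y_glaze = 31.
This yields shadow prices y_clay = 5, y_glaze = 8.
Δz = y_clay·Δb = 5 × (2) = 10, so new z* = 1248 + 10 = 1258.

1258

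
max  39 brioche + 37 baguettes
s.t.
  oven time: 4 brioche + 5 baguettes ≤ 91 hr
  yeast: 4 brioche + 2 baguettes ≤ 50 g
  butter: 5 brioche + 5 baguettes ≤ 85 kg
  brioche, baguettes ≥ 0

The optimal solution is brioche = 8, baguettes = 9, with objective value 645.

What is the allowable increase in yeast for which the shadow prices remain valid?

18

Binding constraints: yeast, butter. The basis is B = [[4,2],[5,5]] with det 10.
Per unit increase in yeast, x* moves by d = (0.5, -0.5).
The basis stays optimal until baguettes reaches 0; allowable increase = 18 g.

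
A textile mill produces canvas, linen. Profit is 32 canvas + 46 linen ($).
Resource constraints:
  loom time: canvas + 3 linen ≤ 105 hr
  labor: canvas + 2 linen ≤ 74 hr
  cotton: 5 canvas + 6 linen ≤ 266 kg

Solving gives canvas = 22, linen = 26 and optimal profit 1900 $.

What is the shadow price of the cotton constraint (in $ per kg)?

4.5

Check each constraint at x*: loom time 100/105 (slack 5); labor 74/74 (tight); cotton 266/266 (tight).
By complementary slackness, y = 0 for the non-binding constraint.
From A_Bᵀ y = c: 1·y_labor + 5·y_cotton = 32; 2·y_labor + 6·y_cotton = 46.
Solving: y_labor = 9.5, y_cotton = 4.5.
Shadow price of cotton = 4.5.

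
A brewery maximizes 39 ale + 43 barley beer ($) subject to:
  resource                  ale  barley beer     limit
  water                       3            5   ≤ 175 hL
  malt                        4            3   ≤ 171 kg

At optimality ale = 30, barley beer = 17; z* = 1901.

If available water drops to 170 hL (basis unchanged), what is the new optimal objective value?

Both water and malt are binding at x*.
From A_Bᵀ y = c: 3·y_water + 4·y_malt = 39; 5·y_water + 3·y_malt = 43.
→ y_water = 5 and y_malt = 6.
Δz = y_water·Δb = 5 × (-5) = -25, so new z* = 1901 − 25 = 1876.

1876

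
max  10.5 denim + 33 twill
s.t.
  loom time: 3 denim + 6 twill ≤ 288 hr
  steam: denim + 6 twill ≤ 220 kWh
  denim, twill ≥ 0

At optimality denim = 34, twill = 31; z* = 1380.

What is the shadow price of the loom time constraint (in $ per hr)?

2.5

Check each constraint at x*: loom time 288/288 (tight); steam 220/220 (tight).
Dual feasibility on the basic columns requires 3·y_loom time + 1·y_steam = 10.5, 6·y_loom time + 6·y_steam = 33.
Solving: y_loom time = 2.5, y_steam = 3.
Shadow price of loom time = 2.5.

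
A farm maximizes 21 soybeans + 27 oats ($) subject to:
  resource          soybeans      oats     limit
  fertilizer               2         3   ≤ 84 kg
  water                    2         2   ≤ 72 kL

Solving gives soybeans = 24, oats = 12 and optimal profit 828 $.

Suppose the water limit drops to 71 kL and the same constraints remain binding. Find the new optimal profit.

823.5

Both fertilizer and water are binding at x*.
The binding rows give the dual system: 2·y_fertilizer + 2·y_water = 21 and 3·y_fertilizer + 2·y_water = 27.
→ y_fertilizer = 6 and y_water = 4.5.
Δz = y_water·Δb = 4.5 × (-1) = -4.5, so new z* = 828 − 4.5 = 823.5.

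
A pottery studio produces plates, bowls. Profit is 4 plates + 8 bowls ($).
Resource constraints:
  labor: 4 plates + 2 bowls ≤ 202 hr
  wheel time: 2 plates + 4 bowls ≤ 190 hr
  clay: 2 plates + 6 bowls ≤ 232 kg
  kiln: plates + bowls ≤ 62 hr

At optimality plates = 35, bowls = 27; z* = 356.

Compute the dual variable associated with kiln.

At the optimum: labor uses 194 of 202 (slack = 8); wheel time uses 178 of 190 (slack = 12); clay uses 232 of 232 (binding); kiln uses 62 of 62 (binding).
By complementary slackness, y = 0 for the non-binding constraints.
Dual feasibility on the basic columns requires 2·y_clay + 1·y_kiln = 4, 6·y_clay + 1·y_kiln = 8.
This yields shadow prices y_clay = 1, y_kiln = 2.
Shadow price of kiln = 2.

2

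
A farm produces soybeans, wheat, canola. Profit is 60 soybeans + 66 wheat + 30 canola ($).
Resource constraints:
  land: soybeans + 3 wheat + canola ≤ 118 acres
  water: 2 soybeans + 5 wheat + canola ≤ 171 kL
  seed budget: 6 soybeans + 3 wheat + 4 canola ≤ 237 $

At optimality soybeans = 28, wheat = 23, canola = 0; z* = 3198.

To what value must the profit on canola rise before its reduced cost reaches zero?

37

At the optimum: land uses 97 of 118 (slack = 21); water uses 171 of 171 (binding); seed budget uses 237 of 237 (binding).
Slack constraints have shadow price 0 (complementary slackness).
Dual feasibility on the basic columns requires 2·y_water + 6·y_seed budget = 60, 5·y_water + 3·y_seed budget = 66.
→ y_water = 9 and y_seed budget = 7.
canola enters the basis when its profit ≥ yᵀa₃ = 9·1 + 7·4 = 37.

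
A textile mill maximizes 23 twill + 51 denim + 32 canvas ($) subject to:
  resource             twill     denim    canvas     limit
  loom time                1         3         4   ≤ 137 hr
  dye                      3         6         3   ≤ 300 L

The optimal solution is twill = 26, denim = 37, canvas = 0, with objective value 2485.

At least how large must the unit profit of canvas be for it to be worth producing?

At the optimum: loom time uses 137 of 137 (binding); dye uses 300 of 300 (binding).
Dual feasibility on the basic columns requires 1·y_loom time + 3·y_dye = 23, 3·y_loom time + 6·y_dye = 51.
Solving: y_loom time = 5, y_dye = 6.
canvas enters the basis when its profit ≥ yᵀa₃ = 5·4 + 6·3 = 38.

38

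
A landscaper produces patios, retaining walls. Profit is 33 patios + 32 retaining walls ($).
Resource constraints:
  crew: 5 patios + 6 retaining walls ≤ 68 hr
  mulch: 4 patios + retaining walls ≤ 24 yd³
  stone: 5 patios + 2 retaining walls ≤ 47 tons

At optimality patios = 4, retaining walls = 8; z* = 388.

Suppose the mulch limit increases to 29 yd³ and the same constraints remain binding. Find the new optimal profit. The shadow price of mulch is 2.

Δb = 5, so new z* = 388 + (2)·(5) = 388 + 10 = 398.

398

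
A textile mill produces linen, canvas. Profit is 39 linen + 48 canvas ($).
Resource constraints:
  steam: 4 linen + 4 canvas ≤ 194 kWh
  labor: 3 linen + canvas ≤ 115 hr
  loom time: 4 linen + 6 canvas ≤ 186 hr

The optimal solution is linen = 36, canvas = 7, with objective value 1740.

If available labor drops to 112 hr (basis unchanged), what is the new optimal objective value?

1731

Check each constraint at x*: steam 172/194 (slack 22); labor 115/115 (tight); loom time 186/186 (tight).
By complementary slackness, y = 0 for the non-binding constraint.
Dual feasibility on the basic columns requires 3·y_labor + 4·y_loom time = 39, 1·y_labor + 6·y_loom time = 48.
Solving: y_labor = 3, y_loom time = 7.5.
Δz = y_labor·Δb = 3 × (-3) = -9, so new z* = 1740 − 9 = 1731.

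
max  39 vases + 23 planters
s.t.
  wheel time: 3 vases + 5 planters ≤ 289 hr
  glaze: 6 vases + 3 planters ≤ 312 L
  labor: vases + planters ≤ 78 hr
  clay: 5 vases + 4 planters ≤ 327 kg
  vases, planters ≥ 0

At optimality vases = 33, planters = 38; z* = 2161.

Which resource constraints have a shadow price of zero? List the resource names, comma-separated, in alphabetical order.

wheel time: 289/289 (binding)
glaze: 312/312 (binding)
labor: 71/78 (slack 7)
clay: 317/327 (slack 10)
By complementary slackness, a constraint with positive slack has shadow price 0 → clay, labor.

clay, labor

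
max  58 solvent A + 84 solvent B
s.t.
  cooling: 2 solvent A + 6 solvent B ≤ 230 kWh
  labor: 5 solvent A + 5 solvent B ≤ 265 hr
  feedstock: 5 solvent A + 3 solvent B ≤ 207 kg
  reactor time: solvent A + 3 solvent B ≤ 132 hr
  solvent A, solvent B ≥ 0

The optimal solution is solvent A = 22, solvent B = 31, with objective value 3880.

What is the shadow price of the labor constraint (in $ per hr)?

Binding: cooling and labor. Non-binding: feedstock (4 unused), reactor time (17 unused).
By complementary slackness, y = 0 for the non-binding constraints.
From A_Bᵀ y = c: 2·y_cooling + 5·y_labor = 58; 6·y_cooling + 5·y_labor = 84.
This yields shadow prices y_cooling = 6.5, y_labor = 9.
Shadow price of labor = 9.

9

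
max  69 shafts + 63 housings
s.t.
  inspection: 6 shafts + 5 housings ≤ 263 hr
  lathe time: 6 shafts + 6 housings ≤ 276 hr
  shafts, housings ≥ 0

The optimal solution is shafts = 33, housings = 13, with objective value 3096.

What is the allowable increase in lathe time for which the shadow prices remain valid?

Binding constraints: inspection, lathe time. The basis is B = [[6,5],[6,6]] with det 6.
Per unit increase in lathe time, x* moves by d = (-0.8333, 1).
The basis stays optimal until shafts reaches 0; allowable increase = 39.6 hr.

39.6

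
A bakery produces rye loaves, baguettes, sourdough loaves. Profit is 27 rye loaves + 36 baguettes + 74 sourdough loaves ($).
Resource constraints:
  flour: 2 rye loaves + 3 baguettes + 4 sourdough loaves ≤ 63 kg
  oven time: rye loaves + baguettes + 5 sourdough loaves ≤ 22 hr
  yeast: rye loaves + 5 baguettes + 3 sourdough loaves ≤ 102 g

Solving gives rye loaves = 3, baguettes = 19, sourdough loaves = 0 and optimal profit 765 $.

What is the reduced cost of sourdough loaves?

At the optimum: flour uses 63 of 63 (binding); oven time uses 22 of 22 (binding); yeast uses 98 of 102 (slack = 4).
By complementary slackness, y = 0 for the non-binding constraint.
From A_Bᵀ y = c: 2·y_flour + 1·y_oven time = 27; 3·y_flour + 1·y_oven time = 36.
This yields shadow prices y_flour = 9, y_oven time = 9.
Reduced cost of sourdough loaves: c₃ − yᵀa₃ = 74 − (9·4 + 9·5) = 74 − 81 = -7.

-7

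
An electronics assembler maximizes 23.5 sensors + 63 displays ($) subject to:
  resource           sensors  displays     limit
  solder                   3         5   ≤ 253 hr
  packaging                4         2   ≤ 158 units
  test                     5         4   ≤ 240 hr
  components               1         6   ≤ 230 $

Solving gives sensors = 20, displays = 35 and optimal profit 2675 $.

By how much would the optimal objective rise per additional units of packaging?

0

Binding: test and components. Non-binding: solder (18 unused), packaging (8 unused).
By complementary slackness, y = 0 for the non-binding constraints.
From A_Bᵀ y = c: 5·y_test + 1·y_components = 23.5; 4·y_test + 6·y_components = 63.
→ y_test = 3 and y_components = 8.5.
Shadow price of packaging = 0.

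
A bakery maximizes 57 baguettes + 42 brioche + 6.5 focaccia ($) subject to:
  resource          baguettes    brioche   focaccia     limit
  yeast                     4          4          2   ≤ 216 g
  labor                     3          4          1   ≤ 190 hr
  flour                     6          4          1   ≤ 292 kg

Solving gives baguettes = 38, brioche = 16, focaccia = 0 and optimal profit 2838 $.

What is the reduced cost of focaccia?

-7

Check each constraint at x*: yeast 216/216 (tight); labor 178/190 (slack 12); flour 292/292 (tight).
Slack constraints have shadow price 0 (complementary slackness).
From A_Bᵀ y = c: 4·y_yeast + 6·y_flour = 57; 4·y_yeast + 4·y_flour = 42.
Solving: y_yeast = 3, y_flour = 7.5.
Reduced cost of focaccia: c₃ − yᵀa₃ = 6.5 − (3·2 + 7.5·1) = 6.5 − 13.5 = -7.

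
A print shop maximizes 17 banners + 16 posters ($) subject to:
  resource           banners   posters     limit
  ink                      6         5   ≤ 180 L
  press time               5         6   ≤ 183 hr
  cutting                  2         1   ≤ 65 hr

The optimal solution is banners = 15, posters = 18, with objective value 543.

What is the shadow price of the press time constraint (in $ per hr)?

1

At the optimum: ink uses 180 of 180 (binding); press time uses 183 of 183 (binding); cutting uses 48 of 65 (slack = 17).
Since cutting is not tight, its dual is 0.
The binding rows give the dual system: 6·y_ink + 5·y_press time = 17 and 5·y_ink + 6·y_press time = 16.
→ y_ink = 2 and y_press time = 1.
Shadow price of press time = 1.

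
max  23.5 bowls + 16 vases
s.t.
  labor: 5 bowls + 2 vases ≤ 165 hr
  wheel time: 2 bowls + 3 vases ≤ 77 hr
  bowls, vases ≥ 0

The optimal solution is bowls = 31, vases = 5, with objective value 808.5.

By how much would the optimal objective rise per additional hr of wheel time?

3

Check each constraint at x*: labor 165/165 (tight); wheel time 77/77 (tight).
The binding rows give the dual system: 5·y_labor + 2·y_wheel time = 23.5 and 2·y_labor + 3·y_wheel time = 16.
This yields shadow prices y_labor = 3.5, y_wheel time = 3.
Shadow price of wheel time = 3.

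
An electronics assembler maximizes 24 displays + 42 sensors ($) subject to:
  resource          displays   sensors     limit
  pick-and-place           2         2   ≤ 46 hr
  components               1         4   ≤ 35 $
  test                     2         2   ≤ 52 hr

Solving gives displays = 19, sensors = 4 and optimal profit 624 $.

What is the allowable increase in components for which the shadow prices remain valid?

57

Binding constraints: pick-and-place, components. The basis is B = [[2,2],[1,4]] with det 6.
Per unit increase in components, x* moves by d = (-0.3333, 0.3333).
The basis stays optimal until displays reaches 0; allowable increase = 57 $.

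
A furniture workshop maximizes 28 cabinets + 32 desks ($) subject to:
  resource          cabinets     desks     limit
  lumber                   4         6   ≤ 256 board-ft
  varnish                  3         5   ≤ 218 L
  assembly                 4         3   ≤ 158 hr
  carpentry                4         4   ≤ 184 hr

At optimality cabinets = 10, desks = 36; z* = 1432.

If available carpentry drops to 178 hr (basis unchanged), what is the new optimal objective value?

Binding: lumber and carpentry. Non-binding: varnish (8 unused), assembly (10 unused).
By complementary slackness, y = 0 for the non-binding constraints.
Dual feasibility on the basic columns requires 4·y_lumber + 4·y_carpentry = 28, 6·y_lumber + 4·y_carpentry = 32.
→ y_lumber = 2 and y_carpentry = 5.
Δz = y_carpentry·Δb = 5 × (-6) = -30, so new z* = 1432 − 30 = 1402.

1402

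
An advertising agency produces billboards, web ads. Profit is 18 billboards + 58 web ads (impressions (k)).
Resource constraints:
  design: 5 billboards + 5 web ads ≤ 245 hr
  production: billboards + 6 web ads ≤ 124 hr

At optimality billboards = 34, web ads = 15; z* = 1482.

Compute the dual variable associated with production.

At the optimum: design uses 245 of 245 (binding); production uses 124 of 124 (binding).
Dual feasibility on the basic columns requires 5·y_design + 1·y_production = 18, 5·y_design + 6·y_production = 58.
→ y_design = 2 and y_production = 8.
Shadow price of production = 8.

8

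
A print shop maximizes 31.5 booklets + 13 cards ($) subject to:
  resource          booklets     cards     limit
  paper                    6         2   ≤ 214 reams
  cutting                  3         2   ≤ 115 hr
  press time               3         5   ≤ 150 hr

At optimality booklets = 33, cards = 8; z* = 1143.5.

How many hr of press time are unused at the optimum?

11

press time used = 3·33 + 5·8 = 139; slack = 150 − 139 = 11.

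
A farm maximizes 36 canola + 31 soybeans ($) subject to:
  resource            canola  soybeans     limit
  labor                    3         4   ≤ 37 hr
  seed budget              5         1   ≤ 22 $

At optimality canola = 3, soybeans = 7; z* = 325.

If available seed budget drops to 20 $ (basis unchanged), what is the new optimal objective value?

Both labor and seed budget are binding at x*.
Dual feasibility on the basic columns requires 3·y_labor + 5·y_seed budget = 36, 4·y_labor + 1·y_seed budget = 31.
→ y_labor = 7 and y_seed budget = 3.
Δz = y_seed budget·Δb = 3 × (-2) = -6, so new z* = 325 − 6 = 319.

319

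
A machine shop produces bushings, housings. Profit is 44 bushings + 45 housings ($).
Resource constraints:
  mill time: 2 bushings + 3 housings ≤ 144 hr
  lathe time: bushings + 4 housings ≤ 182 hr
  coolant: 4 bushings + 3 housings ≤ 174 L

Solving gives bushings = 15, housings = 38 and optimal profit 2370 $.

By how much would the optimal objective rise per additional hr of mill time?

8

Binding: mill time and coolant. Non-binding: lathe time (15 unused).
Since lathe time is not tight, its dual is 0.
From A_Bᵀ y = c: 2·y_mill time + 4·y_coolant = 44; 3·y_mill time + 3·y_coolant = 45.
This yields shadow prices y_mill time = 8, y_coolant = 7.
Shadow price of mill time = 8.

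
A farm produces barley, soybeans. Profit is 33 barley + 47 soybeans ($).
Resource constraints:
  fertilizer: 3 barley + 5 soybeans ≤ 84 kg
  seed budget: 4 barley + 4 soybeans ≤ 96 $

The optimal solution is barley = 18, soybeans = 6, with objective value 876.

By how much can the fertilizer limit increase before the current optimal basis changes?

Binding constraints: fertilizer, seed budget. The basis is B = [[3,5],[4,4]] with det -8.
Per unit increase in fertilizer, x* moves by d = (-0.5, 0.5).
The basis stays optimal until barley reaches 0; allowable increase = 36 kg.

36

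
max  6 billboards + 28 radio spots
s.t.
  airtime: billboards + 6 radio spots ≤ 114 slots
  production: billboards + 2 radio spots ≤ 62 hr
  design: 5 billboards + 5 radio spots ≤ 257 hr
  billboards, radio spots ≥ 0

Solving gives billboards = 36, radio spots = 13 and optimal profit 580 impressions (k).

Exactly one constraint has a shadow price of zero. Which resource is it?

airtime: 114/114 (binding)
production: 62/62 (binding)
design: 245/257 (slack 12)
By complementary slackness, a constraint with positive slack has shadow price 0 → design.

design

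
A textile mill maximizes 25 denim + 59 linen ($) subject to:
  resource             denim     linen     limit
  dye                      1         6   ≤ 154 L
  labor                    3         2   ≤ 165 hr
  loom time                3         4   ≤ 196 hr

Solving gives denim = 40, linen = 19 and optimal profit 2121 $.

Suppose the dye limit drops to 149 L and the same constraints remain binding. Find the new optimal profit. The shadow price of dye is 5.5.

Δb = -5, so new z* = 2121 + (5.5)·(-5) = 2121 − 27.5 = 2093.5.

2093.5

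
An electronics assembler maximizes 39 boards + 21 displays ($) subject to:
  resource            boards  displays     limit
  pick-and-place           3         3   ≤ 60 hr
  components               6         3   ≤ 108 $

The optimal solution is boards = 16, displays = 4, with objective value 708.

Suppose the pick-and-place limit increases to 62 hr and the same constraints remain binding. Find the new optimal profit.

710

Both pick-and-place and components are binding at x*.
The binding rows give the dual system: 3·y_pick-and-place + 6·y_components = 39 and 3·y_pick-and-place + 3·y_components = 21.
Solving: y_pick-and-place = 1, y_components = 6.
Δz = y_pick-and-place·Δb = 1 × (2) = 2, so new z* = 708 + 2 = 710.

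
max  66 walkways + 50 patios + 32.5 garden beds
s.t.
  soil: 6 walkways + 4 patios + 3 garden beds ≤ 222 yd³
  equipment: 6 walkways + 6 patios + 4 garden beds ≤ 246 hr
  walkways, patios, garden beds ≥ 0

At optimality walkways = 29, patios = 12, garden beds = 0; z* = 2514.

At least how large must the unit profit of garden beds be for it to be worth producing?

At the optimum: soil uses 222 of 222 (binding); equipment uses 246 of 246 (binding).
Dual feasibility on the basic columns requires 6·y_soil + 6·y_equipment = 66, 4·y_soil + 6·y_equipment = 50.
Solving: y_soil = 8, y_equipment = 3.
garden beds enters the basis when its profit ≥ yᵀa₃ = 8·3 + 3·4 = 36.

36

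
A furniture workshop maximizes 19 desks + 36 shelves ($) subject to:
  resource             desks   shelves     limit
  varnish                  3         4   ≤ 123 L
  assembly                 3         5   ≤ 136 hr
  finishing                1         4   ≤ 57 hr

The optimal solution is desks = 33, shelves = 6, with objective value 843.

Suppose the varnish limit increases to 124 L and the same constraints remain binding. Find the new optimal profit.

848

Binding: varnish and finishing. Non-binding: assembly (7 unused).
By complementary slackness, y = 0 for the non-binding constraint.
The binding rows give the dual system: 3·y_varnish + 1·y_finishing = 19 and 4·y_varnish + 4·y_finishing = 36.
Solving: y_varnish = 5, y_finishing = 4.
Δz = y_varnish·Δb = 5 × (1) = 5, so new z* = 843 + 5 = 848.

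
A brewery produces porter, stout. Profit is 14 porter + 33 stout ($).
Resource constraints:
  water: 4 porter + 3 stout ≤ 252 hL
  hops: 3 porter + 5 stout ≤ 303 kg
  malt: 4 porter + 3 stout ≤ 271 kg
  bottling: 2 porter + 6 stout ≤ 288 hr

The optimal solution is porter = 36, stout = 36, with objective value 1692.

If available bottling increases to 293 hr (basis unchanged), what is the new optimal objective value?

1717

Check each constraint at x*: water 252/252 (tight); hops 288/303 (slack 15); malt 252/271 (slack 19); bottling 288/288 (tight).
By complementary slackness, y = 0 for the non-binding constraints.
The binding rows give the dual system: 4·y_water + 2·y_bottling = 14 and 3·y_water + 6·y_bottling = 33.
Solving: y_water = 1, y_bottling = 5.
Δz = y_bottling·Δb = 5 × (5) = 25, so new z* = 1692 + 25 = 1717.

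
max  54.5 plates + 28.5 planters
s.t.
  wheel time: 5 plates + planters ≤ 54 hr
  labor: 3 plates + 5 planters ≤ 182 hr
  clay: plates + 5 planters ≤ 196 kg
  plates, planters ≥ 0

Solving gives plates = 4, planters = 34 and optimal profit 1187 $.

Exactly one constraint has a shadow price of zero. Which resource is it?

clay

wheel time: 54/54 (binding)
labor: 182/182 (binding)
clay: 174/196 (slack 22)
By complementary slackness, a constraint with positive slack has shadow price 0 → clay.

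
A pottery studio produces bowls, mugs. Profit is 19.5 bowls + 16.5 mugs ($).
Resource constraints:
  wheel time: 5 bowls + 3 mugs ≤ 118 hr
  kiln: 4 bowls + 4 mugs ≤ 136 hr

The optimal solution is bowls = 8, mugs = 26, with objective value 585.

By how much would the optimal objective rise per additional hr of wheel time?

1.5

At the optimum: wheel time uses 118 of 118 (binding); kiln uses 136 of 136 (binding).
Dual feasibility on the basic columns requires 5·y_wheel time + 4·y_kiln = 19.5, 3·y_wheel time + 4·y_kiln = 16.5.
This yields shadow prices y_wheel time = 1.5, y_kiln = 3.
Shadow price of wheel time = 1.5.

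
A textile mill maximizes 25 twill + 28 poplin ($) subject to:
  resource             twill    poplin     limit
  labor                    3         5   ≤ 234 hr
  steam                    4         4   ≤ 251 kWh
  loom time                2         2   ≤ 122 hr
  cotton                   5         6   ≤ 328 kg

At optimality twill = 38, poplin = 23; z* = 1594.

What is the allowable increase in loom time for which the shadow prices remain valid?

3.5

Binding constraints: loom time, cotton. The basis is B = [[2,2],[5,6]] with det 2.
Per unit increase in loom time, x* moves by d = (3, -2.5).
The basis stays optimal until steam becomes binding; allowable increase = 3.5 hr.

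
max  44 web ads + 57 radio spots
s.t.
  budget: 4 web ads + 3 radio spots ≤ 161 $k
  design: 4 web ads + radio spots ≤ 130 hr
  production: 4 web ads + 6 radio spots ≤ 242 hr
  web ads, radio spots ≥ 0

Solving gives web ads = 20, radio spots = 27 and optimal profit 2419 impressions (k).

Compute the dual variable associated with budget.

Binding: budget and production. Non-binding: design (23 unused).
Since design is not tight, its dual is 0.
From A_Bᵀ y = c: 4·y_budget + 4·y_production = 44; 3·y_budget + 6·y_production = 57.
→ y_budget = 3 and y_production = 8.
Shadow price of budget = 3.

3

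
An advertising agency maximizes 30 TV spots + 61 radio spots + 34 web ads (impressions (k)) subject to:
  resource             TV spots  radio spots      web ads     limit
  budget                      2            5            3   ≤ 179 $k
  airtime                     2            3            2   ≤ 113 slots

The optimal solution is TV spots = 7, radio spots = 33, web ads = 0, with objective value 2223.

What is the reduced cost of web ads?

-4

At the optimum: budget uses 179 of 179 (binding); airtime uses 113 of 113 (binding).
The binding rows give the dual system: 2·y_budget + 2·y_airtime = 30 and 5·y_budget + 3·y_airtime = 61.
→ y_budget = 8 and y_airtime = 7.
Reduced cost of web ads: c₃ − yᵀa₃ = 34 − (8·3 + 7·2) = 34 − 38 = -4.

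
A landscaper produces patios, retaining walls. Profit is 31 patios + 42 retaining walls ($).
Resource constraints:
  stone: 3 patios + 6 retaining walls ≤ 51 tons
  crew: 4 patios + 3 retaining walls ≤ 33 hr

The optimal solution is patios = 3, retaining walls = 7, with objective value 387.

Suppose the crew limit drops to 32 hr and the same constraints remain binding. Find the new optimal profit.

383

Both stone and crew are binding at x*.
From A_Bᵀ y = c: 3·y_stone + 4·y_crew = 31; 6·y_stone + 3·y_crew = 42.
→ y_stone = 5 and y_crew = 4.
Δz = y_crew·Δb = 4 × (-1) = -4, so new z* = 387 − 4 = 383.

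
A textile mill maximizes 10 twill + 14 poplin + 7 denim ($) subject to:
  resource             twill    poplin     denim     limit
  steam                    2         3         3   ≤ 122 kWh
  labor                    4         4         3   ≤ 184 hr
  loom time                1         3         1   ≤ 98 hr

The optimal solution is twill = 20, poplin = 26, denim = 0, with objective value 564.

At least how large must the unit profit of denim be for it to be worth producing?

At the optimum: steam uses 118 of 122 (slack = 4); labor uses 184 of 184 (binding); loom time uses 98 of 98 (binding).
Slack constraints have shadow price 0 (complementary slackness).
Dual feasibility on the basic columns requires 4·y_labor + 1·y_loom time = 10, 4·y_labor + 3·y_loom time = 14.
Solving: y_labor = 2, y_loom time = 2.
denim enters the basis when its profit ≥ yᵀa₃ = 2·3 + 2·1 = 8.

8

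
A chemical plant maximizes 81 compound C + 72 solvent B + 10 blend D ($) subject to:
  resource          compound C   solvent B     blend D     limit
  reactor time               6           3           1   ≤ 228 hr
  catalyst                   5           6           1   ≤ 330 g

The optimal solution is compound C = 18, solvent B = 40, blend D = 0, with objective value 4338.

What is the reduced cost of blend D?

At the optimum: reactor time uses 228 of 228 (binding); catalyst uses 330 of 330 (binding).
The binding rows give the dual system: 6·y_reactor time + 5·y_catalyst = 81 and 3·y_reactor time + 6·y_catalyst = 72.
→ y_reactor time = 6 and y_catalyst = 9.
Reduced cost of blend D: c₃ − yᵀa₃ = 10 − (6·1 + 9·1) = 10 − 15 = -5.

-5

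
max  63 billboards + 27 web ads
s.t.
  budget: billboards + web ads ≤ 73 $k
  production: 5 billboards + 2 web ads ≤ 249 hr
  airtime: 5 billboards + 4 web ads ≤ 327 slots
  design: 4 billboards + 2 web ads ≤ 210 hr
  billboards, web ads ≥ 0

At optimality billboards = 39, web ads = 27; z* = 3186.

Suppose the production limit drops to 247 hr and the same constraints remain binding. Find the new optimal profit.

3168

At the optimum: budget uses 66 of 73 (slack = 7); production uses 249 of 249 (binding); airtime uses 303 of 327 (slack = 24); design uses 210 of 210 (binding).
Since budget, airtime are not tight, their duals are 0.
The binding rows give the dual system: 5·y_production + 4·y_design = 63 and 2·y_production + 2·y_design = 27.
Solving: y_production = 9, y_design = 4.5.
Δz = y_production·Δb = 9 × (-2) = -18, so new z* = 3186 − 18 = 3168.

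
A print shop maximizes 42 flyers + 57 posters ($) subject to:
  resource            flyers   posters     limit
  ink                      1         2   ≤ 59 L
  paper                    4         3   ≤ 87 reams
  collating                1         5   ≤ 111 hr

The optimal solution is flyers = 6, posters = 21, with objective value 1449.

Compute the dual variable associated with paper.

Binding: paper and collating. Non-binding: ink (11 unused).
Slack constraints have shadow price 0 (complementary slackness).
The binding rows give the dual system: 4·y_paper + 1·y_collating = 42 and 3·y_paper + 5·y_collating = 57.
This yields shadow prices y_paper = 9, y_collating = 6.
Shadow price of paper = 9.

9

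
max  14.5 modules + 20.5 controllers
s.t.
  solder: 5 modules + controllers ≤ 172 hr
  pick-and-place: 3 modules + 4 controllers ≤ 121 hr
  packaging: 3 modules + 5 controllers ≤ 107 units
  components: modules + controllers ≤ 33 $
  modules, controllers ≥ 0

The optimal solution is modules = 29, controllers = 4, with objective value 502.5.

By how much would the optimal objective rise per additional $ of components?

Check each constraint at x*: solder 149/172 (slack 23); pick-and-place 103/121 (slack 18); packaging 107/107 (tight); components 33/33 (tight).
Since solder, pick-and-place are not tight, their duals are 0.
Dual feasibility on the basic columns requires 3·y_packaging + 1·y_components = 14.5, 5·y_packaging + 1·y_components = 20.5.
→ y_packaging = 3 and y_components = 5.5.
Shadow price of components = 5.5.

5.5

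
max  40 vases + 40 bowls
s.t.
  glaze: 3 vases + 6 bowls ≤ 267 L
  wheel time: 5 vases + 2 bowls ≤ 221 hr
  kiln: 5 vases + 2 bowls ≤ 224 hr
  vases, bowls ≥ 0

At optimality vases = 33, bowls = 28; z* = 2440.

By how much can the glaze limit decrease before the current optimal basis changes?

134.4

Binding constraints: glaze, wheel time. The basis is B = [[3,6],[5,2]] with det -24.
Per unit decrease in glaze, x* moves by d = (0.0833, -0.2083).
The basis stays optimal until bowls reaches 0; allowable decrease = 134.4 L.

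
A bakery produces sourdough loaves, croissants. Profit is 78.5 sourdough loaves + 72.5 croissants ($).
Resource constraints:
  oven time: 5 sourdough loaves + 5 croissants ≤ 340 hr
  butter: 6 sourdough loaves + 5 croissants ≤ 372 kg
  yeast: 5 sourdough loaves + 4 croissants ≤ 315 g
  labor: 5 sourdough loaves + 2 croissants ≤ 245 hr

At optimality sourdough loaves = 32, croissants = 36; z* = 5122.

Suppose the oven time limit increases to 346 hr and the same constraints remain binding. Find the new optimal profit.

Check each constraint at x*: oven time 340/340 (tight); butter 372/372 (tight); yeast 304/315 (slack 11); labor 232/245 (slack 13).
By complementary slackness, y = 0 for the non-binding constraints.
Dual feasibility on the basic columns requires 5·y_oven time + 6·y_butter = 78.5, 5·y_oven time + 5·y_butter = 72.5.
Solving: y_oven time = 8.5, y_butter = 6.
Δz = y_oven time·Δb = 8.5 × (6) = 51, so new z* = 5122 + 51 = 5173.

5173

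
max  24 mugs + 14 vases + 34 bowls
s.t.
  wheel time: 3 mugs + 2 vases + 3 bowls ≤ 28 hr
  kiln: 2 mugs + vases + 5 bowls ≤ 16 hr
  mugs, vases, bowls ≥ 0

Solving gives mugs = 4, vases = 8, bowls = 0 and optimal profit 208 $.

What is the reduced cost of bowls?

-8

Both wheel time and kiln are binding at x*.
The binding rows give the dual system: 3·y_wheel time + 2·y_kiln = 24 and 2·y_wheel time + 1·y_kiln = 14.
This yields shadow prices y_wheel time = 4, y_kiln = 6.
Reduced cost of bowls: c₃ − yᵀa₃ = 34 − (4·3 + 6·5) = 34 − 42 = -8.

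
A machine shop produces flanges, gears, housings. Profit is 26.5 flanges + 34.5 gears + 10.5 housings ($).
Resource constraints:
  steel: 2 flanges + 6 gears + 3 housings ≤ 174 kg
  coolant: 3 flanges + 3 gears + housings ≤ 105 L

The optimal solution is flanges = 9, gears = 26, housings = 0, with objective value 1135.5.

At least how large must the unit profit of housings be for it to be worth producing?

Both steel and coolant are binding at x*.
From A_Bᵀ y = c: 2·y_steel + 3·y_coolant = 26.5; 6·y_steel + 3·y_coolant = 34.5.
Solving: y_steel = 2, y_coolant = 7.5.
housings enters the basis when its profit ≥ yᵀa₃ = 2·3 + 7.5·1 = 13.5.

13.5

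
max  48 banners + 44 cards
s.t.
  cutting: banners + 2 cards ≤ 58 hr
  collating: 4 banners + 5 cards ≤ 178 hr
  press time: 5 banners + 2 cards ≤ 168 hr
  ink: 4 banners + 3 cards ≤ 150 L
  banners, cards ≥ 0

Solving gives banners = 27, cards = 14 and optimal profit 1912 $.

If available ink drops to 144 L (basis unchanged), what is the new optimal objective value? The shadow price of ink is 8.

1864

Δb = -6, so new z* = 1912 + (8)·(-6) = 1912 − 48 = 1864.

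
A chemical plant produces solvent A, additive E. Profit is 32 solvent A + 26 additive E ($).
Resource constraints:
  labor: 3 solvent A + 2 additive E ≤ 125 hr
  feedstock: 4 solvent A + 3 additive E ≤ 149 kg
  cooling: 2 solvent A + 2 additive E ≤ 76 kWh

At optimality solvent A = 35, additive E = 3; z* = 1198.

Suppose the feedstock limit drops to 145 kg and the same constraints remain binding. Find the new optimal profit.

1174

Check each constraint at x*: labor 111/125 (slack 14); feedstock 149/149 (tight); cooling 76/76 (tight).
Since labor is not tight, its dual is 0.
Dual feasibility on the basic columns requires 4·y_feedstock + 2·y_cooling = 32, 3·y_feedstock + 2·y_cooling = 26.
This yields shadow prices y_feedstock = 6, y_cooling = 4.
Δz = y_feedstock·Δb = 6 × (-4) = -24, so new z* = 1198 − 24 = 1174.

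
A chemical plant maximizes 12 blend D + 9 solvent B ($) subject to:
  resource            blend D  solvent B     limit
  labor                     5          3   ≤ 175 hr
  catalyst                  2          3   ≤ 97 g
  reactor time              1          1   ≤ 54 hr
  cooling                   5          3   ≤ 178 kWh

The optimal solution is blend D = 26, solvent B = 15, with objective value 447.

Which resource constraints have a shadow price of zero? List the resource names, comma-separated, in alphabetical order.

cooling, reactor time

labor: 175/175 (binding)
catalyst: 97/97 (binding)
reactor time: 41/54 (slack 13)
cooling: 175/178 (slack 3)
By complementary slackness, a constraint with positive slack has shadow price 0 → cooling, reactor time.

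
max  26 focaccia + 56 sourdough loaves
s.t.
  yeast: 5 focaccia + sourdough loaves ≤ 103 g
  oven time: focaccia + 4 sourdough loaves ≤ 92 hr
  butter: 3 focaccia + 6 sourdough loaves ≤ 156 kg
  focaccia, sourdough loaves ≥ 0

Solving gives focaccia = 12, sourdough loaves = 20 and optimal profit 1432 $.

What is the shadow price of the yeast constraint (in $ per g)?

Binding: oven time and butter. Non-binding: yeast (23 unused).
Since yeast is not tight, its dual is 0.
Dual feasibility on the basic columns requires 1·y_oven time + 3·y_butter = 26, 4·y_oven time + 6·y_butter = 56.
→ y_oven time = 2 and y_butter = 8.
Shadow price of yeast = 0.

0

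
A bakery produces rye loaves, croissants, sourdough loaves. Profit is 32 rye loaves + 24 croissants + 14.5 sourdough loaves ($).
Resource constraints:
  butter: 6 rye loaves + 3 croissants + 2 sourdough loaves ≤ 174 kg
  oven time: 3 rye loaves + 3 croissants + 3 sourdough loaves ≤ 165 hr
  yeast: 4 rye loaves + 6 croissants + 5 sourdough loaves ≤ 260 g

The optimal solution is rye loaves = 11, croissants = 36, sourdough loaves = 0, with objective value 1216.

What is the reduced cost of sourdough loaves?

-3.5

Check each constraint at x*: butter 174/174 (tight); oven time 141/165 (slack 24); yeast 260/260 (tight).
Slack constraints have shadow price 0 (complementary slackness).
The binding rows give the dual system: 6·y_butter + 4·y_yeast = 32 and 3·y_butter + 6·y_yeast = 24.
This yields shadow prices y_butter = 4, y_yeast = 2.
Reduced cost of sourdough loaves: c₃ − yᵀa₃ = 14.5 − (4·2 + 2·5) = 14.5 − 18 = -3.5.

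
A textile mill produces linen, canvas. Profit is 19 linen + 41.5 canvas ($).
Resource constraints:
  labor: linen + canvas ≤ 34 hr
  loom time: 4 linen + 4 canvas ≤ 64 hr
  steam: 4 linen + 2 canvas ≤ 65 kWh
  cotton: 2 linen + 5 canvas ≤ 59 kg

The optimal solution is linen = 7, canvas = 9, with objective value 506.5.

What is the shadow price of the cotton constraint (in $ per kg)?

7.5

Binding: loom time and cotton. Non-binding: labor (18 unused), steam (19 unused).
Slack constraints have shadow price 0 (complementary slackness).
From A_Bᵀ y = c: 4·y_loom time + 2·y_cotton = 19; 4·y_loom time + 5·y_cotton = 41.5.
→ y_loom time = 1 and y_cotton = 7.5.
Shadow price of cotton = 7.5.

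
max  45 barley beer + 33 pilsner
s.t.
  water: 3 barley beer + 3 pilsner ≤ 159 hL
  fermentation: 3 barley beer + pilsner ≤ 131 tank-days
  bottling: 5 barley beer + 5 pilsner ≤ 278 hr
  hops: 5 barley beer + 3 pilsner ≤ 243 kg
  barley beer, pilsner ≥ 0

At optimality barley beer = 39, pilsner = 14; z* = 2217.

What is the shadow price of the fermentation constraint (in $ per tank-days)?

6

Binding: water and fermentation. Non-binding: bottling (13 unused), hops (6 unused).
Since bottling, hops are not tight, their duals are 0.
From A_Bᵀ y = c: 3·y_water + 3·y_fermentation = 45; 3·y_water + 1·y_fermentation = 33.
→ y_water = 9 and y_fermentation = 6.
Shadow price of fermentation = 6.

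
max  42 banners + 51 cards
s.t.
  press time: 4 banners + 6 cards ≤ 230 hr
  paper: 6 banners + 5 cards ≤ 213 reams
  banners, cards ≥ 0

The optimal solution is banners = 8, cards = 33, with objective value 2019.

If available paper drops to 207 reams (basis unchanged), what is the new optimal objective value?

Check each constraint at x*: press time 230/230 (tight); paper 213/213 (tight).
Dual feasibility on the basic columns requires 4·y_press time + 6·y_paper = 42, 6·y_press time + 5·y_paper = 51.
→ y_press time = 6 and y_paper = 3.
Δz = y_paper·Δb = 3 × (-6) = -18, so new z* = 2019 − 18 = 2001.

2001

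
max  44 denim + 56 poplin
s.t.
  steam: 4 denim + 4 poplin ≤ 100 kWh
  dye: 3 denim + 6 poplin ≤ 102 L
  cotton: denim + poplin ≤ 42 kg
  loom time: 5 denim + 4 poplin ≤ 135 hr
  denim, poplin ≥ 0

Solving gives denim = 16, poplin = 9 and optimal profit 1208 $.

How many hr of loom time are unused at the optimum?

loom time used = 5·16 + 4·9 = 116; slack = 135 − 116 = 19.

19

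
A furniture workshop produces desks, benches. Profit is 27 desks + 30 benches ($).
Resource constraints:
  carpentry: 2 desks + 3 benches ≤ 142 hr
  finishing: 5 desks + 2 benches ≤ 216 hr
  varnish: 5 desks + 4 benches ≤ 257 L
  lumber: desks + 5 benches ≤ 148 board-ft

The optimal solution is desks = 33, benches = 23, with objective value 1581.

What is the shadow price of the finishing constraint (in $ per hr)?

0

Binding: varnish and lumber. Non-binding: carpentry (7 unused), finishing (5 unused).
Since carpentry, finishing are not tight, their duals are 0.
The binding rows give the dual system: 5·y_varnish + 1·y_lumber = 27 and 4·y_varnish + 5·y_lumber = 30.
This yields shadow prices y_varnish = 5, y_lumber = 2.
Shadow price of finishing = 0.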